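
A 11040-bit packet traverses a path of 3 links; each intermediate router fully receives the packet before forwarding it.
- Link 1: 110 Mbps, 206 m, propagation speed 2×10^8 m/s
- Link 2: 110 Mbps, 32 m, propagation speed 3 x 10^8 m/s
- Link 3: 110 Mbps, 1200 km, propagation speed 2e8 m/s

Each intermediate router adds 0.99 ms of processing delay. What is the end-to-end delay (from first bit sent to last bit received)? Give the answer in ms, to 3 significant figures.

8.28 ms

Transmission delay per hop = L/R = 11040/110000000 = 0.100364 ms; 3 hops → 0.301091 ms.
Propagation delays (d/s per hop): 0.00103, 0.000106667, 6 ms; sum = 6.00114 ms.
Processing at 2 router(s): 2 × 0.99 ms = 1.98 ms.
End-to-end = 8.28 ms.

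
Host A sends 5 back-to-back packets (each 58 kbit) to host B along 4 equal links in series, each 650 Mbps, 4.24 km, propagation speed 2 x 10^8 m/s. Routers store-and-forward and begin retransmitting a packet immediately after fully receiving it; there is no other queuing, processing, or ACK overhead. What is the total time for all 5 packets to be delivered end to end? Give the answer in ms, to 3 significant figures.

Per-hop transmission t_tx = L/R = 58000/650000000 = 0.0892308 ms.
Per-hop propagation t_prop = 4240/200000000 = 0.0212 ms.
Pipeline fill: first packet needs 4·t_tx to clear all hops; remaining 4 packets each add one t_tx.
Total = (4+5-1)·t_tx + 4·t_prop = 8·0.0892308 + 4·0.0212 = 0.799 ms.

0.799 ms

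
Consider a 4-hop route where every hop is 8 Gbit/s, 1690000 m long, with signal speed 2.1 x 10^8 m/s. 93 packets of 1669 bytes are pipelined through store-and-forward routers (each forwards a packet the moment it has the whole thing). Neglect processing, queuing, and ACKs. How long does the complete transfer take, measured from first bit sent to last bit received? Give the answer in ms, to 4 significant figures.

32.35 ms

Per-hop transmission t_tx = L/R = 13352/8000000000 = 0.001669 ms.
Per-hop propagation t_prop = 1690000/210000000 = 8.04762 ms.
Pipeline fill: first packet needs 4·t_tx to clear all hops; remaining 92 packets each add one t_tx.
Total = (4+93-1)·t_tx + 4·t_prop = 96·0.001669 + 4·8.04762 = 32.35 ms.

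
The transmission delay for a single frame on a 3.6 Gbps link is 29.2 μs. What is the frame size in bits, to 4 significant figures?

L = R × t_tx = 3600000000 b/s × 2.92e-05 s = 105120 bits.

105100 bits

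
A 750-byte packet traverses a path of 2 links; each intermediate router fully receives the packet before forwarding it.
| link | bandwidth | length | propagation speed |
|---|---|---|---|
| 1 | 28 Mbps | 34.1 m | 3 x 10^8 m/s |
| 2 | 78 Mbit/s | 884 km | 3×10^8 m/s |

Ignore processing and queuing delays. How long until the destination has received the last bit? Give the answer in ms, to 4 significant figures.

3.238 ms

L = 750 × 8 = 6000 bits.
Transmission delays (L/R per hop): 0.214286, 0.0769231 ms; sum = 0.291209 ms.
Propagation delays (d/s per hop): 0.000113667, 2.94667 ms; sum = 2.94678 ms.
End-to-end = 3.238 ms.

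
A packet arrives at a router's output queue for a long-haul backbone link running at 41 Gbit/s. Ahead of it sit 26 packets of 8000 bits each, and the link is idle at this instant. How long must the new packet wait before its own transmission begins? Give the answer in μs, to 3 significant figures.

Each queued packet: L/R = 8000/41000000000 = 0.195122 μs.
26 queued → 5.07317 μs.
Queuing delay = 5.07 μs.

5.07 μs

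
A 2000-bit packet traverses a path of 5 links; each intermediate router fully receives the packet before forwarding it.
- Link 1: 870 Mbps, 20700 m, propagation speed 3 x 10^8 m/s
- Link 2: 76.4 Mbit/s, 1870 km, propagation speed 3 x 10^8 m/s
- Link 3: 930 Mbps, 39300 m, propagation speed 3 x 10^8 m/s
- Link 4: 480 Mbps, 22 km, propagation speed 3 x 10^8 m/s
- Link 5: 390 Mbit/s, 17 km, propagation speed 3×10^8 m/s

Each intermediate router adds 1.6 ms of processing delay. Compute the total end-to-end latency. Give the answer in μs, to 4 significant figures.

Transmission delays (L/R per hop): 2.29885, 26.178, 2.15054, 4.16667, 5.12821 μs; sum = 39.9223 μs.
Propagation delays (d/s per hop): 69, 6233.33, 131, 73.3333, 56.6667 μs; sum = 6563.33 μs.
Processing at 4 router(s): 4 × 1.6 ms = 6400 μs.
End-to-end = 13000 μs.

13000 μs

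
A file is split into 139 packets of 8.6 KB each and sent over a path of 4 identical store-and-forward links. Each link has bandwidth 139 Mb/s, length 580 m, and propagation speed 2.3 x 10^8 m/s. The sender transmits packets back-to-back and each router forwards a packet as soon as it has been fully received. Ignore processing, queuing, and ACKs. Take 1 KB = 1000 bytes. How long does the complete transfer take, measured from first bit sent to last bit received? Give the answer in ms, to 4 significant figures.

70.29 ms

Per-hop transmission t_tx = L/R = 68800/139000000 = 0.494964 ms.
Per-hop propagation t_prop = 580/2.3e+08 = 0.00252174 ms.
Pipeline fill: first packet needs 4·t_tx to clear all hops; remaining 138 packets each add one t_tx.
Total = (4+139-1)·t_tx + 4·t_prop = 142·0.494964 + 4·0.00252174 = 70.29 ms.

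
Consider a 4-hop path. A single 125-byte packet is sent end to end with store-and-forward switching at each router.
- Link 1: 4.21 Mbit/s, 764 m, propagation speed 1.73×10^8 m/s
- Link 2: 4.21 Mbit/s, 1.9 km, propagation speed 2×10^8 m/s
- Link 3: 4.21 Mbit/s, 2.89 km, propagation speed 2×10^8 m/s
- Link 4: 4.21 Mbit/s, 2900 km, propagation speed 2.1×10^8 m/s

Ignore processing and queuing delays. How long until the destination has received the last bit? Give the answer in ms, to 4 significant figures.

L = 125 × 8 = 1000 bits.
Transmission delay per hop = L/R = 1000/4210000 = 0.23753 ms; 4 hops → 0.950119 ms.
Propagation delays (d/s per hop): 0.00441618, 0.0095, 0.01445, 13.8095 ms; sum = 13.8379 ms.
End-to-end = 14.79 ms.

14.79 ms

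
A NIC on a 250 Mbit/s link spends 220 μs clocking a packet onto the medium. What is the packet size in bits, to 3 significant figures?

L = R × t_tx = 250000000 b/s × 0.00022 s = 55000 bits.

55000 bits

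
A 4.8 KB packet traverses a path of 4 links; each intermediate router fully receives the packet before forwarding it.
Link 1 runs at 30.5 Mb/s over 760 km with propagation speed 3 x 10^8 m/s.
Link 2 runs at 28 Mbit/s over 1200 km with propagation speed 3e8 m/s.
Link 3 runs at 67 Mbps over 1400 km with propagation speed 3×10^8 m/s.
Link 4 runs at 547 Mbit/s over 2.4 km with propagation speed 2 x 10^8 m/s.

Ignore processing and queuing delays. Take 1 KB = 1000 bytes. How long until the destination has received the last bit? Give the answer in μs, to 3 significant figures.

L = 38400 bits.
Transmission delays (L/R per hop): 1259.02, 1371.43, 573.134, 70.2011 μs; sum = 3273.78 μs.
Propagation delays (d/s per hop): 2533.33, 4000, 4666.67, 12 μs; sum = 11212 μs.
End-to-end = 14500 μs.

14500 μs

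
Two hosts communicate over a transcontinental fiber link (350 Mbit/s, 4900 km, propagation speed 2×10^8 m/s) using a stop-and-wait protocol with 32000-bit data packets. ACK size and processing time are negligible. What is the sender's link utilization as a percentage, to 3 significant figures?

t_tx = L/R = 32000/350000000 = 9.14286e-05 s.
t_prop = 4900000/200000000 = 0.0245 s; RTT = 0.049 s.
Cycle = t_tx + RTT = 0.0490914 s.
Utilization = t_tx / cycle = 9.14286e-05/0.0490914 = 0.186 %.

0.186 %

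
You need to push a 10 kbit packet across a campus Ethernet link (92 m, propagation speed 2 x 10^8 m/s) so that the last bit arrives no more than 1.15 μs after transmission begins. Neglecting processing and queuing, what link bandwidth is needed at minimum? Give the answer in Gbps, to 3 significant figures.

Propagation delay = 92 / 200000000 = 0.46 μs.
Transmission budget = 1.15 − 0.46 = 0.69 μs.
R ≥ L / t_tx = 10000 bits / 6.9e-07 s = 14.5 Gbps.

14.5 Gbps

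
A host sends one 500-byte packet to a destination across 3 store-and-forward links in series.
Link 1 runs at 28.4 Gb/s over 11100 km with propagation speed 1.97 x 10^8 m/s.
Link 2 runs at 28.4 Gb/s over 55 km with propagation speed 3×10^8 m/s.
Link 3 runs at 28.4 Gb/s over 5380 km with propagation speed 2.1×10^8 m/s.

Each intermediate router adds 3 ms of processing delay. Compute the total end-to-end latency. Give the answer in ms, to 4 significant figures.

88.15 ms

L = 500 × 8 = 4000 bits.
Transmission delay per hop = L/R = 4000/28400000000 = 0.000140845 ms; 3 hops → 0.000422535 ms.
Propagation delays (d/s per hop): 56.3452, 0.183333, 25.619 ms; sum = 82.1476 ms.
Processing at 2 router(s): 2 × 3 ms = 6 ms.
End-to-end = 88.15 ms.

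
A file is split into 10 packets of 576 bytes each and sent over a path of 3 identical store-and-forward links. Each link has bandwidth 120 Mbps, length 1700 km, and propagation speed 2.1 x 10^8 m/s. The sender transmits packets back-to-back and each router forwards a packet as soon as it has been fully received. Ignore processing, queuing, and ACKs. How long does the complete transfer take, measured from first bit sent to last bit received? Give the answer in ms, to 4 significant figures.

24.75 ms

Per-hop transmission t_tx = L/R = 4608/120000000 = 0.0384 ms.
Per-hop propagation t_prop = 1700000/210000000 = 8.09524 ms.
Pipeline fill: first packet needs 3·t_tx to clear all hops; remaining 9 packets each add one t_tx.
Total = (3+10-1)·t_tx + 3·t_prop = 12·0.0384 + 3·8.09524 = 24.75 ms.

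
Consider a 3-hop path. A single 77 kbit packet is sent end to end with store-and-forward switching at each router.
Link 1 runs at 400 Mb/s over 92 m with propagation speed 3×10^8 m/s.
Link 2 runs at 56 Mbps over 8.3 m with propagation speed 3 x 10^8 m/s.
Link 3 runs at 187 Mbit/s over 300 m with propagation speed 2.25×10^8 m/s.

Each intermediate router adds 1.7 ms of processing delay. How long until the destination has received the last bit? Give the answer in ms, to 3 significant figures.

L = 77000 bits.
Transmission delays (L/R per hop): 0.1925, 1.375, 0.411765 ms; sum = 1.97926 ms.
Propagation delays (d/s per hop): 0.000306667, 2.76667e-05, 0.00133333 ms; sum = 0.00166767 ms.
Processing at 2 router(s): 2 × 1.7 ms = 3.4 ms.
End-to-end = 5.38 ms.

5.38 ms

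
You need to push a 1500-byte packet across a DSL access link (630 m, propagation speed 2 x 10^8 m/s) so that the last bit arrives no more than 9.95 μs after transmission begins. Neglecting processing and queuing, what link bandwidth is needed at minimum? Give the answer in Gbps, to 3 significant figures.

1.76 Gbps

L = 12000 bits.
Propagation delay = 630 / 200000000 = 3.15 μs.
Transmission budget = 9.95 − 3.15 = 6.8 μs.
R ≥ L / t_tx = 12000 bits / 6.8e-06 s = 1.76 Gbps.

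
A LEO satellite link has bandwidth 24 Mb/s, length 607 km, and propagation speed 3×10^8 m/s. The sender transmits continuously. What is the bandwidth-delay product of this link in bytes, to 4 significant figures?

6070 bytes

Propagation delay = 607000 / 300000000 = 0.00202333 s.
BDP = R × t_prop = 24000000 × 0.00202333 = 48560 bits.
In bytes: 48560/8 = 6070 bytes.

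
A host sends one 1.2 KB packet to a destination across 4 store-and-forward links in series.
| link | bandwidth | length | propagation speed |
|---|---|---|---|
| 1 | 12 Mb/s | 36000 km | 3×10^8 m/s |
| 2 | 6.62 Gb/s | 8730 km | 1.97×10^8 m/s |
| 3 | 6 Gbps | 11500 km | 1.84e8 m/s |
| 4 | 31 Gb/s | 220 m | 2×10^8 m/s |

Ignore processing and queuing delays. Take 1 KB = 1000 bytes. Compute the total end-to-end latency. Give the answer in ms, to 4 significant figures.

L = 9600 bits.
Transmission delays (L/R per hop): 0.8, 0.00145015, 0.0016, 0.000309677 ms; sum = 0.80336 ms.
Propagation delays (d/s per hop): 120, 44.3147, 62.5, 0.0011 ms; sum = 226.816 ms.
End-to-end = 227.6 ms.

227.6 ms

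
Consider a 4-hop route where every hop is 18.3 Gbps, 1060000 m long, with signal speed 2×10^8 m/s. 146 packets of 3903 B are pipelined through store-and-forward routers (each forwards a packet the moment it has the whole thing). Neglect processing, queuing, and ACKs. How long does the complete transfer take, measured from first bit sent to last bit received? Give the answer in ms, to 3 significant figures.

Per-hop transmission t_tx = L/R = 31224/18300000000 = 0.00170623 ms.
Per-hop propagation t_prop = 1060000/200000000 = 5.3 ms.
Pipeline fill: first packet needs 4·t_tx to clear all hops; remaining 145 packets each add one t_tx.
Total = (4+146-1)·t_tx + 4·t_prop = 149·0.00170623 + 4·5.3 = 21.5 ms.

21.5 ms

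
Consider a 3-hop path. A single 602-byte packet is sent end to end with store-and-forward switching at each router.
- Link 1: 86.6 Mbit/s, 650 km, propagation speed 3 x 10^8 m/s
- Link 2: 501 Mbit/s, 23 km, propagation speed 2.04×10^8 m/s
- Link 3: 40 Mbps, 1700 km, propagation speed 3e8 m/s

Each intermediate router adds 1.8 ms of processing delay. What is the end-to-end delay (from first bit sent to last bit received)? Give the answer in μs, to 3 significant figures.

11700 μs

L = 602 × 8 = 4816 bits.
Transmission delays (L/R per hop): 55.612, 9.61277, 120.4 μs; sum = 185.625 μs.
Propagation delays (d/s per hop): 2166.67, 112.745, 5666.67 μs; sum = 7946.08 μs.
Processing at 2 router(s): 2 × 1.8 ms = 3600 μs.
End-to-end = 11700 μs.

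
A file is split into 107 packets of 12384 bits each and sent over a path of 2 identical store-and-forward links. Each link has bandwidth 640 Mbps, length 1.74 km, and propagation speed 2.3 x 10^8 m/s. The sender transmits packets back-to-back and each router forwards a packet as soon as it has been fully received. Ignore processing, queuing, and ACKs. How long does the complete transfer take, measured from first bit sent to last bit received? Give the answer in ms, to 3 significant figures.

Per-hop transmission t_tx = L/R = 12384/640000000 = 0.01935 ms.
Per-hop propagation t_prop = 1740/2.3e+08 = 0.00756522 ms.
Pipeline fill: first packet needs 2·t_tx to clear all hops; remaining 106 packets each add one t_tx.
Total = (2+107-1)·t_tx + 2·t_prop = 108·0.01935 + 2·0.00756522 = 2.10 ms.

2.10 ms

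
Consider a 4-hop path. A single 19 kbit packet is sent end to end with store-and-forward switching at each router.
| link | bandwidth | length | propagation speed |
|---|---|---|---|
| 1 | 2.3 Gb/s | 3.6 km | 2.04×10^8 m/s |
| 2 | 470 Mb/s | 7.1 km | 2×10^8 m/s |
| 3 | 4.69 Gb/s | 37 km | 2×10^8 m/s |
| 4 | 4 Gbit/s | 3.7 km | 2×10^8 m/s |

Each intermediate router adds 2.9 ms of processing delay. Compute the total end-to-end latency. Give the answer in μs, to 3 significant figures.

9010 μs

L = 19000 bits.
Transmission delays (L/R per hop): 8.26087, 40.4255, 4.05117, 4.75 μs; sum = 57.4876 μs.
Propagation delays (d/s per hop): 17.6471, 35.5, 185, 18.5 μs; sum = 256.647 μs.
Processing at 3 router(s): 3 × 2.9 ms = 8700 μs.
End-to-end = 9010 μs.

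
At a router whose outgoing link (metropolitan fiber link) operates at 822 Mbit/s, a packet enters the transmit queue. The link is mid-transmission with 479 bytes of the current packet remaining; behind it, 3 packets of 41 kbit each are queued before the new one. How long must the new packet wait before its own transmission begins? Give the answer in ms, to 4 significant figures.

Each queued packet: L/R = 41000/822000000 = 0.0498783 ms.
3 queued → 0.149635 ms.
Plus remaining 3832 bits of current packet: 0.0046618 ms.
Queuing delay = 0.1543 ms.

0.1543 ms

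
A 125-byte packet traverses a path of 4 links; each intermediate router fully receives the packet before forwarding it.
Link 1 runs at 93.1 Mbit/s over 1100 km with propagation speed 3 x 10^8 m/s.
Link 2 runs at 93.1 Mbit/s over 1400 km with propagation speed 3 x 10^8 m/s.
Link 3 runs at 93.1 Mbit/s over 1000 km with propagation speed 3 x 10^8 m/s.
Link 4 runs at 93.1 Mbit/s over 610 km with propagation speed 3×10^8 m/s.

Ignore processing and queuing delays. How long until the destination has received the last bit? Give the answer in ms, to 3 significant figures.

13.7 ms

L = 125 × 8 = 1000 bits.
Transmission delay per hop = L/R = 1000/93100000 = 0.0107411 ms; 4 hops → 0.0429646 ms.
Propagation delays (d/s per hop): 3.66667, 4.66667, 3.33333, 2.03333 ms; sum = 13.7 ms.
End-to-end = 13.7 ms.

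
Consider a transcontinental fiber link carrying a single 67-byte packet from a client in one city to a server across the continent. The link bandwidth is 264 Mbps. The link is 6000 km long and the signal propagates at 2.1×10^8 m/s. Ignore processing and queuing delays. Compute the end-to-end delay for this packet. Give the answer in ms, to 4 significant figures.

28.57 ms

L = 67 × 8 = 536 bits.
Transmission delay = L/R = 536 / 264000000 = 0.0020303 ms.
Propagation delay = d/s = 6000000 m / 210000000 m/s = 28.5714 ms.
Total = 28.57 ms.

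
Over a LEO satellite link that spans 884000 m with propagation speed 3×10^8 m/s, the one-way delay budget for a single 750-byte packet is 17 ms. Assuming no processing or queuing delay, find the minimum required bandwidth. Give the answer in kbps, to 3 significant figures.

L = 6000 bits.
Propagation delay = 884000 / 300000000 = 2.94667 ms.
Transmission budget = 17 − 2.94667 = 14.0533 ms.
R ≥ L / t_tx = 6000 bits / 0.0140533 s = 427 kbps.

427 kbps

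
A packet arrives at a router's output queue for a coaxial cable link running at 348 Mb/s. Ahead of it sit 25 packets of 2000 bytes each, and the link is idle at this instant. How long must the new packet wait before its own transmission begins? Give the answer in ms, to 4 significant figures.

1.149 ms

Each queued packet: L/R = 16000/348000000 = 0.045977 ms.
25 queued → 1.14943 ms.
Queuing delay = 1.149 ms.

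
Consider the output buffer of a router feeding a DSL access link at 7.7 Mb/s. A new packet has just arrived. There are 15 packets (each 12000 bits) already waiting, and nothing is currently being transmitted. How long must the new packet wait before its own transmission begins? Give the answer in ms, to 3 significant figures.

23.4 ms

Each queued packet: L/R = 12000/7700000 = 1.55844 ms.
15 queued → 23.3766 ms.
Queuing delay = 23.4 ms.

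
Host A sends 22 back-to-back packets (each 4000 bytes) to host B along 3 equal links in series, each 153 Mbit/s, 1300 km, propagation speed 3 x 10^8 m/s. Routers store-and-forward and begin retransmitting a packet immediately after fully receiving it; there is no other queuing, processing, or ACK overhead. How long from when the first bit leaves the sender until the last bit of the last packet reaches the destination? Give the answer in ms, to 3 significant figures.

18.0 ms

Per-hop transmission t_tx = L/R = 32000/153000000 = 0.20915 ms.
Per-hop propagation t_prop = 1300000/300000000 = 4.33333 ms.
Pipeline fill: first packet needs 3·t_tx to clear all hops; remaining 21 packets each add one t_tx.
Total = (3+22-1)·t_tx + 3·t_prop = 24·0.20915 + 3·4.33333 = 18.0 ms.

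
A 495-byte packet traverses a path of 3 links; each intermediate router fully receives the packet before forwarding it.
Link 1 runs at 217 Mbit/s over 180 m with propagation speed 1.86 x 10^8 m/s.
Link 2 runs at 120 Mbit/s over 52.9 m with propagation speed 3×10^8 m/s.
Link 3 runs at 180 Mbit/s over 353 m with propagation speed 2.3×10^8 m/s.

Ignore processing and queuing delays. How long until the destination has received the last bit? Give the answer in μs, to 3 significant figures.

75.9 μs

L = 495 × 8 = 3960 bits.
Transmission delays (L/R per hop): 18.2488, 33, 22 μs; sum = 73.2488 μs.
Propagation delays (d/s per hop): 0.967742, 0.176333, 1.53478 μs; sum = 2.67886 μs.
End-to-end = 75.9 μs.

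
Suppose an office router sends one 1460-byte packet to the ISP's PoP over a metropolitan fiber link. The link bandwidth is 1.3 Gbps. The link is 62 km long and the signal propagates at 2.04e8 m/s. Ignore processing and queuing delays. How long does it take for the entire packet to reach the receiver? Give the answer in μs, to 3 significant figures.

313 μs

L = 1460 × 8 = 11680 bits.
Transmission delay = L/R = 11680 / 1300000000 = 8.98462 μs.
Propagation delay = d/s = 62000 m / 204000000 m/s = 303.922 μs.
Total = 313 μs.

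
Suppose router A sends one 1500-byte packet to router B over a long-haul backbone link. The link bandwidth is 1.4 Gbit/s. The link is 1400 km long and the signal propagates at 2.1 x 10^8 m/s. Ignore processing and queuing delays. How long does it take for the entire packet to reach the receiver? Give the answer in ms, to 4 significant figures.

L = 1500 × 8 = 12000 bits.
Transmission delay = L/R = 12000 / 1400000000 = 0.00857143 ms.
Propagation delay = d/s = 1400000 m / 210000000 m/s = 6.66667 ms.
Total = 6.675 ms.

6.675 ms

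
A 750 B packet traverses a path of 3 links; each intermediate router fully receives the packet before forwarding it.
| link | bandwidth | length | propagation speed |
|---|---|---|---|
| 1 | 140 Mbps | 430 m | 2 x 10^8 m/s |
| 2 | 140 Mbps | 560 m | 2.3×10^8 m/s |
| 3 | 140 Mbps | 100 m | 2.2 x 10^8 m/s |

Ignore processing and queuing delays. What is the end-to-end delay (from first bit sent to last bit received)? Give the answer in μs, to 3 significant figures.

L = 750 × 8 = 6000 bits.
Transmission delay per hop = L/R = 6000/140000000 = 42.8571 μs; 3 hops → 128.571 μs.
Propagation delays (d/s per hop): 2.15, 2.43478, 0.454545 μs; sum = 5.03933 μs.
End-to-end = 134 μs.

134 μs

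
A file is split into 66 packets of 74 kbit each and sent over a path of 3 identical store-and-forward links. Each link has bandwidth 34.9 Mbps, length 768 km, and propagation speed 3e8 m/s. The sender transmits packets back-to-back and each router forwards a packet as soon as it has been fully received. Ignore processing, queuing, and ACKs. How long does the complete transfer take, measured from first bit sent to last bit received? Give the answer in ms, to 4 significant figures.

151.9 ms

Per-hop transmission t_tx = L/R = 74000/34900000 = 2.12034 ms.
Per-hop propagation t_prop = 768000/300000000 = 2.56 ms.
Pipeline fill: first packet needs 3·t_tx to clear all hops; remaining 65 packets each add one t_tx.
Total = (3+66-1)·t_tx + 3·t_prop = 68·2.12034 + 3·2.56 = 151.9 ms.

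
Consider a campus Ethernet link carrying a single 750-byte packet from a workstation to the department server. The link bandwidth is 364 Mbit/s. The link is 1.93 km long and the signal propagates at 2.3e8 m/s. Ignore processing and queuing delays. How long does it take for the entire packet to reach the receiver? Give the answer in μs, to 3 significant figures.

24.9 μs

L = 750 × 8 = 6000 bits.
Transmission delay = L/R = 6000 / 364000000 = 16.4835 μs.
Propagation delay = d/s = 1930 m / 2.3e+08 m/s = 8.3913 μs.
Total = 24.9 μs.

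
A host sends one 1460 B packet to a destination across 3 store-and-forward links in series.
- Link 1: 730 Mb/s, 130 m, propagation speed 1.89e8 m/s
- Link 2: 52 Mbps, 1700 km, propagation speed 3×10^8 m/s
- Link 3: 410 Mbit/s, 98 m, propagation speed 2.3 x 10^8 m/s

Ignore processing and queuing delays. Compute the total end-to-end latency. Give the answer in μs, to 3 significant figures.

5940 μs

L = 1460 × 8 = 11680 bits.
Transmission delays (L/R per hop): 16, 224.615, 28.4878 μs; sum = 269.103 μs.
Propagation delays (d/s per hop): 0.687831, 5666.67, 0.426087 μs; sum = 5667.78 μs.
End-to-end = 5940 μs.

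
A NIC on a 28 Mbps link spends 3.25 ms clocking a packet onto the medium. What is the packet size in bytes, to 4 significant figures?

11380 bytes

L = R × t_tx = 28000000 b/s × 0.00325 s = 91000 bits.
In bytes: 91000 / 8 = 11380 bytes.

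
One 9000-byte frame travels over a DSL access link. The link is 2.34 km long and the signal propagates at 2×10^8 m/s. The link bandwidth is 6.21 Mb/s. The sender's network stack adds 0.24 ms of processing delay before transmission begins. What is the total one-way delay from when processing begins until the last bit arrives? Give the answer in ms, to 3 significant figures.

11.8 ms

L = 9000 × 8 = 72000 bits.
Transmission delay = L/R = 72000 / 6210000 = 11.5942 ms.
Propagation delay = d/s = 2340 m / 200000000 m/s = 0.0117 ms.
Plus processing delay 0.24 ms = 0.24 ms.
Total = 11.8 ms.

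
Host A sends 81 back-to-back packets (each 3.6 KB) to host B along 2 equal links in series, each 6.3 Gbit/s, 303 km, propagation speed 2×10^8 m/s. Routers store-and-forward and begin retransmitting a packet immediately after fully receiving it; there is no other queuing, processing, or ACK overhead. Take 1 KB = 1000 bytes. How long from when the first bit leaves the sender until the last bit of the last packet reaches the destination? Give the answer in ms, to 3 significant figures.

Per-hop transmission t_tx = L/R = 28800/6300000000 = 0.00457143 ms.
Per-hop propagation t_prop = 303000/200000000 = 1.515 ms.
Pipeline fill: first packet needs 2·t_tx to clear all hops; remaining 80 packets each add one t_tx.
Total = (2+81-1)·t_tx + 2·t_prop = 82·0.00457143 + 2·1.515 = 3.40 ms.

3.40 ms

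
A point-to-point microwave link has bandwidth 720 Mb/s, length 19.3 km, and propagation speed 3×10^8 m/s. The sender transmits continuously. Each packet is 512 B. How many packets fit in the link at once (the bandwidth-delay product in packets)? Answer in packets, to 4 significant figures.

Propagation delay = 19300 / 300000000 = 6.43333e-05 s.
BDP = R × t_prop = 720000000 × 6.43333e-05 = 46320 bits.
In packets of 4096 bits: 11.31 packets.

11.31 packets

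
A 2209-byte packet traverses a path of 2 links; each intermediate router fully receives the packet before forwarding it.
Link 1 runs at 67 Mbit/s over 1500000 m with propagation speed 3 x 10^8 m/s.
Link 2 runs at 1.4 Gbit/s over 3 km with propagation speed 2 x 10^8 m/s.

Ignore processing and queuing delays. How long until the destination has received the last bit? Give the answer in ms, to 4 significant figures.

L = 2209 × 8 = 17672 bits.
Transmission delays (L/R per hop): 0.263761, 0.0126229 ms; sum = 0.276384 ms.
Propagation delays (d/s per hop): 5, 0.015 ms; sum = 5.015 ms.
End-to-end = 5.291 ms.

5.291 ms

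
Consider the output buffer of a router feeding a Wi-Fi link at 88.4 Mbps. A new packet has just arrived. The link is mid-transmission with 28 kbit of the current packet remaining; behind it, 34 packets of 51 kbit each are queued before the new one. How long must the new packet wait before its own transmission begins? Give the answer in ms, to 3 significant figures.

Each queued packet: L/R = 51000/88400000 = 0.576923 ms.
34 queued → 19.6154 ms.
Plus remaining 28000 bits of current packet: 0.316742 ms.
Queuing delay = 19.9 ms.

19.9 ms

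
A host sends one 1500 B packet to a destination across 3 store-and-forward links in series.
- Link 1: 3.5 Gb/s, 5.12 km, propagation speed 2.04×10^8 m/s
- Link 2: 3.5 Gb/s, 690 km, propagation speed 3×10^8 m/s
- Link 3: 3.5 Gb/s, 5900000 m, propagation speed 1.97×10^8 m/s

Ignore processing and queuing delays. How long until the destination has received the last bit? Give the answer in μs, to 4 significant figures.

32280 μs

L = 1500 × 8 = 12000 bits.
Transmission delay per hop = L/R = 12000/3500000000 = 3.42857 μs; 3 hops → 10.2857 μs.
Propagation delays (d/s per hop): 25.098, 2300, 29949.2 μs; sum = 32274.3 μs.
End-to-end = 32280 μs.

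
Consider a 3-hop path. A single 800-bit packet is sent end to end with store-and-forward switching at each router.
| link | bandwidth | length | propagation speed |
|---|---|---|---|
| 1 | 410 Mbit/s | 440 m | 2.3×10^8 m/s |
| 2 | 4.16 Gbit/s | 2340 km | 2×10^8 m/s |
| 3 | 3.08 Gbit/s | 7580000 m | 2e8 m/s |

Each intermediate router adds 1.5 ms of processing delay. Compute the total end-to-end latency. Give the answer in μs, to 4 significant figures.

52600 μs

Transmission delays (L/R per hop): 1.95122, 0.192308, 0.25974 μs; sum = 2.40327 μs.
Propagation delays (d/s per hop): 1.91304, 11700, 37900 μs; sum = 49601.9 μs.
Processing at 2 router(s): 2 × 1.5 ms = 3000 μs.
End-to-end = 52600 μs.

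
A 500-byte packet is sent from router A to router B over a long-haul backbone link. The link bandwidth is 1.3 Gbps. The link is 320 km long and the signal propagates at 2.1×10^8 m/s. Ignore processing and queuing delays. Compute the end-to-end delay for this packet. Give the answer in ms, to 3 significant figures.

1.53 ms

L = 500 × 8 = 4000 bits.
Transmission delay = L/R = 4000 / 1300000000 = 0.00307692 ms.
Propagation delay = d/s = 320000 m / 210000000 m/s = 1.52381 ms.
Total = 1.53 ms.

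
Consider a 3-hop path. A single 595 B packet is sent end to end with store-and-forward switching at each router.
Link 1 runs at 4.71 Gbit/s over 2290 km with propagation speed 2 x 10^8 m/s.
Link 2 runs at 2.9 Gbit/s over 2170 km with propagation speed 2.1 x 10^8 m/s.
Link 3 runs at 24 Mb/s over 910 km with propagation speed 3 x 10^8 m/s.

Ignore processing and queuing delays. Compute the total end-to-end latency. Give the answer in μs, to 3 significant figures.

L = 595 × 8 = 4760 bits.
Transmission delays (L/R per hop): 1.01062, 1.64138, 198.333 μs; sum = 200.985 μs.
Propagation delays (d/s per hop): 11450, 10333.3, 3033.33 μs; sum = 24816.7 μs.
End-to-end = 25000 μs.

25000 μs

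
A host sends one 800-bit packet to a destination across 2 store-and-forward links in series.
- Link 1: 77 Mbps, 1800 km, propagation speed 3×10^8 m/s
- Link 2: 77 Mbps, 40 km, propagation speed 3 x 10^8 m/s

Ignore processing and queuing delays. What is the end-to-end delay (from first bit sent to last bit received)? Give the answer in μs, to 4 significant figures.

Transmission delay per hop = L/R = 800/77000000 = 10.3896 μs; 2 hops → 20.7792 μs.
Propagation delays (d/s per hop): 6000, 133.333 μs; sum = 6133.33 μs.
End-to-end = 6154 μs.

6154 μs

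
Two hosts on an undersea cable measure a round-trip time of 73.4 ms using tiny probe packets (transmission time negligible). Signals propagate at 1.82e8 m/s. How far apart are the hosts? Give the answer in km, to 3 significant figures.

One-way propagation = RTT/2 = 36.7 ms.
d = s × t = 182000000 × 0.0367 = 6680 km.

6680 km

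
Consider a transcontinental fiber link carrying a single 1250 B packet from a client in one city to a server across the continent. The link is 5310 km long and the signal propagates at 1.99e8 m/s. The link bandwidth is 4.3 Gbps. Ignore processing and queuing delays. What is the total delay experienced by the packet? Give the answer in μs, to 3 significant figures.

L = 1250 × 8 = 10000 bits.
Transmission delay = L/R = 10000 / 4300000000 = 2.32558 μs.
Propagation delay = d/s = 5310000 m / 199000000 m/s = 26683.4 μs.
Total = 26700 μs.

26700 μs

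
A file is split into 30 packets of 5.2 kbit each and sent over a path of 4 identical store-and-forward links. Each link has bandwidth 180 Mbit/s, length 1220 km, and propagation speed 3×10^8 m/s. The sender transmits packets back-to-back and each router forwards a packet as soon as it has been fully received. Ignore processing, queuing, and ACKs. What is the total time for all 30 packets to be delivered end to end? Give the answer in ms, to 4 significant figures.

Per-hop transmission t_tx = L/R = 5200/180000000 = 0.0288889 ms.
Per-hop propagation t_prop = 1220000/300000000 = 4.06667 ms.
Pipeline fill: first packet needs 4·t_tx to clear all hops; remaining 29 packets each add one t_tx.
Total = (4+30-1)·t_tx + 4·t_prop = 33·0.0288889 + 4·4.06667 = 17.22 ms.

17.22 ms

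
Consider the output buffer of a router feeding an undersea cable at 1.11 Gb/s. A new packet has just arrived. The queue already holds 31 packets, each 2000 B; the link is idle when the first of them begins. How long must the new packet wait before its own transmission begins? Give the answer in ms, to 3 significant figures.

0.447 ms

Each queued packet: L/R = 16000/1110000000 = 0.0144144 ms.
31 queued → 0.446847 ms.
Queuing delay = 0.447 ms.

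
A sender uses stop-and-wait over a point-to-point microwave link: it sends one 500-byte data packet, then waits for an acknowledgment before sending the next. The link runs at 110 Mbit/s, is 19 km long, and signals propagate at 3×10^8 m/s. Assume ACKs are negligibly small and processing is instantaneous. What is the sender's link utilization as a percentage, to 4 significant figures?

22.30 %

t_tx = L/R = 4000/110000000 = 3.63636e-05 s.
t_prop = 19000/300000000 = 6.33333e-05 s; RTT = 0.000126667 s.
Cycle = t_tx + RTT = 0.00016303 s.
Utilization = t_tx / cycle = 3.63636e-05/0.00016303 = 22.30 %.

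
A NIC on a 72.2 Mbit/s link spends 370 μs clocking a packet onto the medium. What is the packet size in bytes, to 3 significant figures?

3340 bytes

L = R × t_tx = 72200000 b/s × 0.00037 s = 26714 bits.
In bytes: 26714 / 8 = 3340 bytes.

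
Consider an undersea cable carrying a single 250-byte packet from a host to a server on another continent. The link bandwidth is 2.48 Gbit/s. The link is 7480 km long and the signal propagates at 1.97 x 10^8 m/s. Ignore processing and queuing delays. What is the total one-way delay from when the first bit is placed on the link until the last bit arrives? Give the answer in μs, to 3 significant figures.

38000 μs

L = 250 × 8 = 2000 bits.
Transmission delay = L/R = 2000 / 2480000000 = 0.806452 μs.
Propagation delay = d/s = 7480000 m / 197000000 m/s = 37969.5 μs.
Total = 38000 μs.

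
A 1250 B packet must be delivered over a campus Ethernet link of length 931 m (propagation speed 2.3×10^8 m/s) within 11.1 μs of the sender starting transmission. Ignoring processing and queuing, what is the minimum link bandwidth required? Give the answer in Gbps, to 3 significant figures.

1.42 Gbps

L = 10000 bits.
Propagation delay = 931 / 2.3e+08 = 4.04783 μs.
Transmission budget = 11.1 − 4.04783 = 7.05217 μs.
R ≥ L / t_tx = 10000 bits / 7.05217e-06 s = 1.42 Gbps.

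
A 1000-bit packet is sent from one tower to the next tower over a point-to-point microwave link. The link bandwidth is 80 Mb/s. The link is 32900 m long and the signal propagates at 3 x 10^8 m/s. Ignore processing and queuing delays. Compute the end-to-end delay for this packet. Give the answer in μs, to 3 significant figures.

122 μs

Transmission delay = L/R = 1000 / 80000000 = 12.5 μs.
Propagation delay = d/s = 32900 m / 300000000 m/s = 109.667 μs.
Total = 122 μs.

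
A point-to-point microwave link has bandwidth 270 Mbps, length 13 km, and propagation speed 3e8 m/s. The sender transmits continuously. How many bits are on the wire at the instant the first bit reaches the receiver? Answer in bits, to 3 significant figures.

Propagation delay = 13000 / 300000000 = 4.33333e-05 s.
BDP = R × t_prop = 270000000 × 4.33333e-05 = 11700 bits.

11700 bits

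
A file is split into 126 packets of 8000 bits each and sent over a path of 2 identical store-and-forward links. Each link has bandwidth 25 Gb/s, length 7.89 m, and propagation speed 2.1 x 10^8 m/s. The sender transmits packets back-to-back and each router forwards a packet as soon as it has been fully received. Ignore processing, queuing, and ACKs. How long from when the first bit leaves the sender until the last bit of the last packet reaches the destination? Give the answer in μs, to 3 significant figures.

Per-hop transmission t_tx = L/R = 8000/25000000000 = 0.32 μs.
Per-hop propagation t_prop = 7.89/210000000 = 0.0375714 μs.
Pipeline fill: first packet needs 2·t_tx to clear all hops; remaining 125 packets each add one t_tx.
Total = (2+126-1)·t_tx + 2·t_prop = 127·0.32 + 2·0.0375714 = 40.7 μs.

40.7 μs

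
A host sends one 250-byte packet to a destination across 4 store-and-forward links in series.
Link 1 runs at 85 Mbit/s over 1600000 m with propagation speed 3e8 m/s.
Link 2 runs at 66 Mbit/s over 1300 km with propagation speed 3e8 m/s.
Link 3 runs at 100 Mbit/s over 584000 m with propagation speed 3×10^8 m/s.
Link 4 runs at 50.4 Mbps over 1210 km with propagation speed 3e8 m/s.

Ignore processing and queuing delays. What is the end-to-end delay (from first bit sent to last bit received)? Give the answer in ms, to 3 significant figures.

15.8 ms

L = 250 × 8 = 2000 bits.
Transmission delays (L/R per hop): 0.0235294, 0.030303, 0.02, 0.0396825 ms; sum = 0.113515 ms.
Propagation delays (d/s per hop): 5.33333, 4.33333, 1.94667, 4.03333 ms; sum = 15.6467 ms.
End-to-end = 15.8 ms.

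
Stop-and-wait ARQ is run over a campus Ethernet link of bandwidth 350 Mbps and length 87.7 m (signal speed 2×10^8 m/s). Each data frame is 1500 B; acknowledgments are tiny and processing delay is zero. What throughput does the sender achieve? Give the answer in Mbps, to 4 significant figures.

341.3 Mbps

t_tx = L/R = 12000/350000000 = 3.42857e-05 s.
t_prop = 87.7/200000000 = 4.385e-07 s; RTT = 8.77e-07 s.
Cycle = t_tx + RTT = 3.51627e-05 s.
Throughput = L / cycle = 12000 / 3.51627e-05 = 341.3 Mbps.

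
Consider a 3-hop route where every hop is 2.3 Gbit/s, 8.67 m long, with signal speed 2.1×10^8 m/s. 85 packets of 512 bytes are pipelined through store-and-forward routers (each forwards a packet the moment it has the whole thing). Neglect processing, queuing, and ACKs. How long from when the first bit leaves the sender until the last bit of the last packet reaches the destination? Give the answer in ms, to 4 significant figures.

0.1551 ms

Per-hop transmission t_tx = L/R = 4096/2300000000 = 0.00178087 ms.
Per-hop propagation t_prop = 8.67/210000000 = 4.12857e-05 ms.
Pipeline fill: first packet needs 3·t_tx to clear all hops; remaining 84 packets each add one t_tx.
Total = (3+85-1)·t_tx + 3·t_prop = 87·0.00178087 + 3·4.12857e-05 = 0.1551 ms.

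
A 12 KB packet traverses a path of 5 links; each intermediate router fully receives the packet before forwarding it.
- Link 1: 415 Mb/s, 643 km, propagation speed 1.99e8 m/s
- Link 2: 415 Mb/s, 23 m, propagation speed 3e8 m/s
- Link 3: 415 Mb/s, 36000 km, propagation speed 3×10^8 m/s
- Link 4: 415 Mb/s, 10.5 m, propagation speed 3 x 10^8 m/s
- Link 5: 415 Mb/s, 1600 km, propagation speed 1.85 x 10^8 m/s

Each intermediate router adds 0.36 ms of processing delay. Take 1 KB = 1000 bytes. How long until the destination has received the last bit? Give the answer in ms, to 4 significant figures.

134.5 ms

L = 96000 bits.
Transmission delay per hop = L/R = 96000/415000000 = 0.231325 ms; 5 hops → 1.15663 ms.
Propagation delays (d/s per hop): 3.23116, 7.66667e-05, 120, 3.5e-05, 8.64865 ms; sum = 131.88 ms.
Processing at 4 router(s): 4 × 0.36 ms = 1.44 ms.
End-to-end = 134.5 ms.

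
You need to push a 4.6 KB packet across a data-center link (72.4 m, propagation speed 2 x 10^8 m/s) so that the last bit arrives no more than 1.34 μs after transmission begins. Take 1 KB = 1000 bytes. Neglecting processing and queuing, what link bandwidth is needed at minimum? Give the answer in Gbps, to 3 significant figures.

37.6 Gbps

L = 36800 bits.
Propagation delay = 72.4 / 200000000 = 0.362 μs.
Transmission budget = 1.34 − 0.362 = 0.978 μs.
R ≥ L / t_tx = 36800 bits / 9.78e-07 s = 37.6 Gbps.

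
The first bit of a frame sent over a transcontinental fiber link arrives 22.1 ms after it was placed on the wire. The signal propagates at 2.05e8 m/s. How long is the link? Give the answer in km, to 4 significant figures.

d = s × t_prop = 2.05e+08 × 0.0221 = 4531 km.

4531 km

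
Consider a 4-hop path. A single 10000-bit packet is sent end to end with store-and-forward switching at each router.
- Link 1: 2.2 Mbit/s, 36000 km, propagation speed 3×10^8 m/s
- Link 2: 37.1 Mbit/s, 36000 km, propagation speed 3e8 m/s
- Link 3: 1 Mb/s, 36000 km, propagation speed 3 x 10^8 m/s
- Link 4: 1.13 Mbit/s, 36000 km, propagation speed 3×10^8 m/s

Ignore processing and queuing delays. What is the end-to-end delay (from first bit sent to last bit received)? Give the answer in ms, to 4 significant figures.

503.7 ms

Transmission delays (L/R per hop): 4.54545, 0.269542, 10, 8.84956 ms; sum = 23.6646 ms.
Propagation delays (d/s per hop): 120, 120, 120, 120 ms; sum = 480 ms.
End-to-end = 503.7 ms.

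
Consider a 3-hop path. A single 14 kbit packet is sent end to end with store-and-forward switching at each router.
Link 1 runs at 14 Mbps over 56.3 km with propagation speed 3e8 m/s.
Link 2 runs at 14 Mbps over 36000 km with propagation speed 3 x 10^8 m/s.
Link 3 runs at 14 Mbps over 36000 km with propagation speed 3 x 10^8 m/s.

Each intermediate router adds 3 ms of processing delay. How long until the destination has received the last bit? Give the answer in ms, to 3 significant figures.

249 ms

L = 14000 bits.
Transmission delay per hop = L/R = 14000/14000000 = 1 ms; 3 hops → 3 ms.
Propagation delays (d/s per hop): 0.187667, 120, 120 ms; sum = 240.188 ms.
Processing at 2 router(s): 2 × 3 ms = 6 ms.
End-to-end = 249 ms.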